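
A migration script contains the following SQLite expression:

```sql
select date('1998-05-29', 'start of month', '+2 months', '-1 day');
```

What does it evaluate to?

`start of month` rewinds 1998-05-29 to 1998-05-01.
Adding +2 months to 1998-05-01 gives 1998-07-01.
Going back 1 day from 1998-07-01 reaches 1998-06-30 (last day of June, 30 days).

1998-06-30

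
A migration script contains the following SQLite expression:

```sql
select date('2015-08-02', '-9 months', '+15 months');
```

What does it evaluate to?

Adding -9 months to 2015-08-02 gives 2014-11-02.
Adding +15 months to 2014-11-02 gives 2016-02-02.

2016-02-02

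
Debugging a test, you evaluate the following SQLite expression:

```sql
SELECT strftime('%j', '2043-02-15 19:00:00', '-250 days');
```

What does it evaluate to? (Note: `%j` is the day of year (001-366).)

161

First apply '-250 days': 2043-02-15 19:00:00 → 2042-06-10 19:00:00.
Day-of-year for 2042-06-10: days since 2042-01-01 inclusive = 161, zero-padded to 161.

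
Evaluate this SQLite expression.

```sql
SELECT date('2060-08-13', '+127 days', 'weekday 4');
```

2060-12-23

Applying '+127 days' to 2060-08-13: counting 127 days forward gives 2060-12-18.
`weekday 4` advances to the next Thursday; 2060-12-18 is a Saturday, so it moves forward to 2060-12-23.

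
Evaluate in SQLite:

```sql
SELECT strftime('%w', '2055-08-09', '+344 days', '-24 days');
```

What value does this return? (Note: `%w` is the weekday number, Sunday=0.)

6

First apply '+344 days', '-24 days': 2055-08-09 → 2056-06-24.
2056-06-24 is a Saturday; with Sunday=0 that is 6.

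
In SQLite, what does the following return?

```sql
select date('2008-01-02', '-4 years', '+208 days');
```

2004-07-28

Adding -4 years to 2008-01-02 gives 2004-01-02.
Applying '+208 days' to 2004-01-02: counting 208 days forward gives 2004-07-28.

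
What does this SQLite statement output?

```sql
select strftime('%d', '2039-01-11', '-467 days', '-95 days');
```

First apply '-467 days', '-95 days': 2039-01-11 → 2037-06-28.
`%d` extracts the 2-digit day of month: 28.

28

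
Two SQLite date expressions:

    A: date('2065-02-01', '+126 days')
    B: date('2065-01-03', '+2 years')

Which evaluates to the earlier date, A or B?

A

A = 2065-06-07.
B = 2067-01-03.
A is earlier.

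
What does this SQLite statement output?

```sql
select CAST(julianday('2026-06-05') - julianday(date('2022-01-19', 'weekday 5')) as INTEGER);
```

`weekday 5` advances to the next Friday; 2022-01-19 is a Wednesday, so it moves forward to 2022-01-21.
10 days remain in January 2022 after the 21st (31 − 21).
Full months from February 2022 through May 2026 contribute their day counts.
Then 5 days into June 2026.
Total: 10 + 28 + 31 + 30 + 31 + 30 + 31 + 31 + 30 + 31 + 30 + 31 + 31 + 28 + 31 + 30 + 31 + 30 + 31 + 31 + 30 + 31 + 30 + 31 + 31 + 29 + 31 + 30 + 31 + 30 + 31 + 31 + 30 + 31 + 30 + 31 + 31 + 28 + 31 + 30 + 31 + 30 + 31 + 31 + 30 + 31 + 30 + 31 + 31 + 28 + 31 + 30 + 31 + 5 = 1596.

1596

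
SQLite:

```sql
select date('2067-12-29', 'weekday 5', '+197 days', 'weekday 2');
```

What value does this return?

`weekday 5` advances to the next Friday; 2067-12-29 is a Thursday, so it moves forward to 2067-12-30.
Applying '+197 days' to 2067-12-30: counting 197 days forward gives 2068-07-14.
`weekday 2` advances to the next Tuesday; 2068-07-14 is a Saturday, so it moves forward to 2068-07-17.

2068-07-17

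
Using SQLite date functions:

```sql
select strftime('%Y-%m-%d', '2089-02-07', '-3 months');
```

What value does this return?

First apply '-3 months': 2089-02-07 → 2088-11-07.
`%Y-%m-%d` extracts the ISO date: 2088-11-07.

2088-11-07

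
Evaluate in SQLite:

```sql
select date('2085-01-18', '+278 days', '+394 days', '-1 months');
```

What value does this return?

Applying '+278 days' to 2085-01-18: counting 278 days forward gives 2085-10-23.
Applying '+394 days' to 2085-10-23: counting 394 days forward gives 2086-11-21.
Adding -1 month to 2086-11-21 gives 2086-10-21.

2086-10-21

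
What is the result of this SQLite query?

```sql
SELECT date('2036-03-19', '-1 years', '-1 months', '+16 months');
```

Adding -1 year to 2036-03-19 gives 2035-03-19.
Adding -1 month to 2035-03-19 gives 2035-02-19.
Adding +16 months to 2035-02-19 gives 2036-06-19.

2036-06-19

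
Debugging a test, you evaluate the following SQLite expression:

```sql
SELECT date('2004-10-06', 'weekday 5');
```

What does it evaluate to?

2004-10-08

`weekday 5` advances to the next Friday; 2004-10-06 is a Wednesday, so it moves forward to 2004-10-08.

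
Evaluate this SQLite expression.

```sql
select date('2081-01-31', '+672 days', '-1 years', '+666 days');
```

Applying '+672 days' to 2081-01-31: counting 672 days forward gives 2082-12-04.
Adding -1 year to 2082-12-04 gives 2081-12-04.
Applying '+666 days' to 2081-12-04: counting 666 days forward gives 2083-10-01.

2083-10-01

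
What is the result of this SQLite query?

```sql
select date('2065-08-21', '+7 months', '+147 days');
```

Adding +7 months to 2065-08-21 gives 2066-03-21.
Applying '+147 days' to 2066-03-21: counting 147 days forward gives 2066-08-15.

2066-08-15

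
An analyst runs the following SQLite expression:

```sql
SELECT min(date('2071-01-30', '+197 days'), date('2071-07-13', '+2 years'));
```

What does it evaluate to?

date('2071-01-30', '+197 days') → 2071-08-15.
date('2071-07-13', '+2 years') → 2073-07-13.
Earlier of the two is 2071-08-15.

2071-08-15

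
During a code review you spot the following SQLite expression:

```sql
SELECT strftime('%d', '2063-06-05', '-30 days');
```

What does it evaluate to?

First apply '-30 days': 2063-06-05 → 2063-05-06.
`%d` extracts the 2-digit day of month: 06.

06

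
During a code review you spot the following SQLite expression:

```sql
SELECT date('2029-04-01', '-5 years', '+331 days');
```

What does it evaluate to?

2025-02-26

Adding -5 years to 2029-04-01 gives 2024-04-01.
Applying '+331 days' to 2024-04-01: counting 331 days forward gives 2025-02-26.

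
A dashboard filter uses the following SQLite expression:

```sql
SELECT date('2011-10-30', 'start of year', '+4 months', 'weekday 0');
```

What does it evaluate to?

2011-05-01

`start of year` rewinds 2011-10-30 to 2011-01-01.
Adding +4 months to 2011-01-01 gives 2011-05-01.
`weekday 0` advances to the next Sunday; 2011-05-01 is already a Sunday, so it stays at 2011-05-01.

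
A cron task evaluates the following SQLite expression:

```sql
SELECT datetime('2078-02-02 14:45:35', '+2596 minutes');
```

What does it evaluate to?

2596 minutes = 43h 16m; +2596 minutes from 2078-02-02 14:45:35 is 2078-02-04 10:01:35 (crosses midnight).

2078-02-04 10:01:35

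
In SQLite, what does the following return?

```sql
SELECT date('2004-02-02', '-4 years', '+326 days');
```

Adding -4 years to 2004-02-02 gives 2000-02-02.
Applying '+326 days' to 2000-02-02: counting 326 days forward gives 2000-12-24.

2000-12-24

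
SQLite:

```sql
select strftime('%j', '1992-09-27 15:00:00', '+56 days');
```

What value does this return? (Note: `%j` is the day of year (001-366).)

First apply '+56 days': 1992-09-27 15:00:00 → 1992-11-22 15:00:00.
Day-of-year for 1992-11-22: days since 1992-01-01 inclusive = 327, zero-padded to 327.

327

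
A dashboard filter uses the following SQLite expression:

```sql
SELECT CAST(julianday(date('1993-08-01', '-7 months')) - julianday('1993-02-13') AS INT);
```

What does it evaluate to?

-43

Adding -7 months to 1993-08-01 gives 1993-01-01.
30 days remain in January 1993 after the 1st (31 − 1).
Then 13 days into February 1993.
Total: 30 + 13 = 43.
The subtraction is earlier − later, so the result is −43 → -43.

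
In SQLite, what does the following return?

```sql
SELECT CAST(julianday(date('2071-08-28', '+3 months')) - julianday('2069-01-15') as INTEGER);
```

Adding +3 months to 2071-08-28 gives 2071-11-28.
16 days remain in January 2069 after the 15th (31 − 15).
Full months from February 2069 through October 2071 contribute their day counts.
Then 28 days into November 2071.
Total: 16 + 28 + 31 + 30 + 31 + 30 + 31 + 31 + 30 + 31 + 30 + 31 + 31 + 28 + 31 + 30 + 31 + 30 + 31 + 31 + 30 + 31 + 30 + 31 + 31 + 28 + 31 + 30 + 31 + 30 + 31 + 31 + 30 + 31 + 28 = 1047.

1047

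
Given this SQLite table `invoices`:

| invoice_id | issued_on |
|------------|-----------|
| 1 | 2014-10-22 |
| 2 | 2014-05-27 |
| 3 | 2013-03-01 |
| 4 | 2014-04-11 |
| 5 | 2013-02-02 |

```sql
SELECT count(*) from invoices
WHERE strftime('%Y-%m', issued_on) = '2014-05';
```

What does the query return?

Rows with year-month 2014-05: 2014-05-27 → 1.

1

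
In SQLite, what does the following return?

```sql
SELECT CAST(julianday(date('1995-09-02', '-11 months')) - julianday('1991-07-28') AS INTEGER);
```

Adding -11 months to 1995-09-02 gives 1994-10-02.
3 days remain in July 1991 after the 28th (31 − 28).
Full months from August 1991 through September 1994 contribute their day counts.
Then 2 days into October 1994.
Total: 3 + 31 + 30 + 31 + 30 + 31 + 31 + 29 + 31 + 30 + 31 + 30 + 31 + 31 + 30 + 31 + 30 + 31 + 31 + 28 + 31 + 30 + 31 + 30 + 31 + 31 + 30 + 31 + 30 + 31 + 31 + 28 + 31 + 30 + 31 + 30 + 31 + 31 + 30 + 2 = 1162.

1162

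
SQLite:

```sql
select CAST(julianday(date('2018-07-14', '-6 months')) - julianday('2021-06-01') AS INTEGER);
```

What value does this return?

-1234

Adding -6 months to 2018-07-14 gives 2018-01-14.
17 days remain in January 2018 after the 14th (31 − 14).
Full months from February 2018 through May 2021 contribute their day counts.
Then 1 day into June 2021.
Total: 17 + 28 + 31 + 30 + 31 + 30 + 31 + 31 + 30 + 31 + 30 + 31 + 31 + 28 + 31 + 30 + 31 + 30 + 31 + 31 + 30 + 31 + 30 + 31 + 31 + 29 + 31 + 30 + 31 + 30 + 31 + 31 + 30 + 31 + 30 + 31 + 31 + 28 + 31 + 30 + 31 + 1 = 1234.
The subtraction is earlier − later, so the result is −1234 → -1234.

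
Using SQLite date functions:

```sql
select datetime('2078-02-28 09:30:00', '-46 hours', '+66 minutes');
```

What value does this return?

-46 hours from 2078-02-28 09:30:00 is 2078-02-26 11:30:00 (crosses midnight).
66 minutes = 1h 6m; +66 minutes from 2078-02-26 11:30:00 is 2078-02-26 12:36:00.

2078-02-26 12:36:00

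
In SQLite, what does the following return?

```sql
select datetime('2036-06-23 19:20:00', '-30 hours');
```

2036-06-22 13:20:00

-30 hours from 2036-06-23 19:20:00 is 2036-06-22 13:20:00 (crosses midnight).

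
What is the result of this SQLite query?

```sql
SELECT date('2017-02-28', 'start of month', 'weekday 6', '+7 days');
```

2017-02-11

`start of month` rewinds 2017-02-28 to 2017-02-01.
`weekday 6` advances to the next Saturday; 2017-02-01 is a Wednesday, so it moves forward to 2017-02-04.
Advancing 7 more days within February lands on 2017-02-11.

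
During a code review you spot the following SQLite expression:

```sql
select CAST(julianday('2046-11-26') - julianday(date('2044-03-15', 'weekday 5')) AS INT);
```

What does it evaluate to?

983

`weekday 5` advances to the next Friday; 2044-03-15 is a Tuesday, so it moves forward to 2044-03-18.
13 days remain in March 2044 after the 18th (31 − 18).
Full months from April 2044 through October 2046 contribute their day counts.
Then 26 days into November 2046.
Total: 13 + 30 + 31 + 30 + 31 + 31 + 30 + 31 + 30 + 31 + 31 + 28 + 31 + 30 + 31 + 30 + 31 + 31 + 30 + 31 + 30 + 31 + 31 + 28 + 31 + 30 + 31 + 30 + 31 + 31 + 30 + 31 + 26 = 983.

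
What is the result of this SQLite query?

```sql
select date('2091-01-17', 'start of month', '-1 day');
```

2090-12-31

`start of month` rewinds 2091-01-17 to 2091-01-01.
Going back 1 day from 2091-01-01 reaches 2090-12-31 (last day of December, 31 days).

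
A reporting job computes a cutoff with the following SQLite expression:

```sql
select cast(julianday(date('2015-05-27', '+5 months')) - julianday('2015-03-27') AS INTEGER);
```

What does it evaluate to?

214

Adding +5 months to 2015-05-27 gives 2015-10-27.
4 days remain in March 2015 after the 27th (31 − 27).
Full months from April 2015 through September 2015 contribute their day counts.
Then 27 days into October 2015.
Total: 4 + 30 + 31 + 30 + 31 + 31 + 30 + 27 = 214.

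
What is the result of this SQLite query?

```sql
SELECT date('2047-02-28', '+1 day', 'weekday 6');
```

February 2047 has 28 days; 0 remain after the 28th, so 1 days reach 2047-03-01.
`weekday 6` advances to the next Saturday; 2047-03-01 is a Friday, so it moves forward to 2047-03-02.

2047-03-02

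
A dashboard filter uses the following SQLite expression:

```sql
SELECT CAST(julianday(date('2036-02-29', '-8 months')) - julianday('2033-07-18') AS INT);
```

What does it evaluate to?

711

Adding -8 months to 2036-02-29 gives 2035-06-29.
13 days remain in July 2033 after the 18th (31 − 18).
Full months from August 2033 through May 2035 contribute their day counts.
Then 29 days into June 2035.
Total: 13 + 31 + 30 + 31 + 30 + 31 + 31 + 28 + 31 + 30 + 31 + 30 + 31 + 31 + 30 + 31 + 30 + 31 + 31 + 28 + 31 + 30 + 31 + 29 = 711.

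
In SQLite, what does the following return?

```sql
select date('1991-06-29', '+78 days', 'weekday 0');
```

1991-09-15

Applying '+78 days' to 1991-06-29: counting 78 days forward gives 1991-09-15.
`weekday 0` advances to the next Sunday; 1991-09-15 is already a Sunday, so it stays at 1991-09-15.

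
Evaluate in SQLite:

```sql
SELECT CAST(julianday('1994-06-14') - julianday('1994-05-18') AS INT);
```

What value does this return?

13 days remain in May 1994 after the 18th (31 − 18).
Then 14 days into June 1994.
Total: 13 + 14 = 27.

27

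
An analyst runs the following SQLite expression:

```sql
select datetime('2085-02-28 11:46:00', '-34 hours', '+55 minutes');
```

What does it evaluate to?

-34 hours from 2085-02-28 11:46:00 is 2085-02-27 01:46:00 (crosses midnight).
+55 minutes from 2085-02-27 01:46:00 is 2085-02-27 02:41:00.

2085-02-27 02:41:00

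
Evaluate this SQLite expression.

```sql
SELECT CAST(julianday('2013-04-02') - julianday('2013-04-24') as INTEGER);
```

-22

Both dates are in April 2013: 24 − 2 = 22.
The subtraction is earlier − later, so the result is −22 → -22.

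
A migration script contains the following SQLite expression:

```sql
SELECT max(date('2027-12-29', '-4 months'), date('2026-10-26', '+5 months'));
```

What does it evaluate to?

2027-08-29

date('2027-12-29', '-4 months') → 2027-08-29.
date('2026-10-26', '+5 months') → 2027-03-26.
Later of the two is 2027-08-29.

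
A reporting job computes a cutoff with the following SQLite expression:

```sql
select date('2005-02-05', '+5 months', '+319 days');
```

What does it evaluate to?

2006-05-20

Adding +5 months to 2005-02-05 gives 2005-07-05.
Applying '+319 days' to 2005-07-05: counting 319 days forward gives 2006-05-20.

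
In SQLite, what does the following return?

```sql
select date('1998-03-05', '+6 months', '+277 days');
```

1999-06-09

Adding +6 months to 1998-03-05 gives 1998-09-05.
Applying '+277 days' to 1998-09-05: counting 277 days forward gives 1999-06-09.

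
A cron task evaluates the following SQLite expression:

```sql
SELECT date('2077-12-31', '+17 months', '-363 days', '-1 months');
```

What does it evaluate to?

2078-05-02

Adding +17 months to 2077-12-31 gives 2079-05-31.
Applying '-363 days' to 2079-05-31: counting 363 days back gives 2078-06-02.
Adding -1 month to 2078-06-02 gives 2078-05-02.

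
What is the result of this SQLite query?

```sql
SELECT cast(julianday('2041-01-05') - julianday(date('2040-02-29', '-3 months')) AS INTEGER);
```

403

Adding -3 months to 2040-02-29 gives 2039-11-29.
1 day remains in November 2039 after the 29th (30 − 29).
Full months from December 2039 through December 2040 contribute their day counts.
Then 5 days into January 2041.
Total: 1 + 31 + 31 + 29 + 31 + 30 + 31 + 30 + 31 + 31 + 30 + 31 + 30 + 31 + 5 = 403.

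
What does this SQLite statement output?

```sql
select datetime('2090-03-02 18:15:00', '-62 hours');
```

-62 hours from 2090-03-02 18:15:00 is 2090-02-28 04:15:00 (crosses midnight).

2090-02-28 04:15:00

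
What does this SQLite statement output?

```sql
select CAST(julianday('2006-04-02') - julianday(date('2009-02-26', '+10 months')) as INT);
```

-1364

Adding +10 months to 2009-02-26 gives 2009-12-26.
28 days remain in April 2006 after the 2nd (30 − 2).
Full months from May 2006 through November 2009 contribute their day counts.
Then 26 days into December 2009.
Total: 28 + 31 + 30 + 31 + 31 + 30 + 31 + 30 + 31 + 31 + 28 + 31 + 30 + 31 + 30 + 31 + 31 + 30 + 31 + 30 + 31 + 31 + 29 + 31 + 30 + 31 + 30 + 31 + 31 + 30 + 31 + 30 + 31 + 31 + 28 + 31 + 30 + 31 + 30 + 31 + 31 + 30 + 31 + 30 + 26 = 1364.
The subtraction is earlier − later, so the result is −1364 → -1364.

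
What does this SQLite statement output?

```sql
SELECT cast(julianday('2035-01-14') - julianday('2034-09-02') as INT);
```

28 days remain in September 2034 after the 2nd (30 − 2).
October 2034: 31 days.
November 2034: 30 days.
December 2034: 31 days.
Then 14 days into January 2035.
Total: 28 + 31 + 30 + 31 + 14 = 134.

134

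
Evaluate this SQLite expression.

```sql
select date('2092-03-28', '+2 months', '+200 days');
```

2092-12-14

Adding +2 months to 2092-03-28 gives 2092-05-28.
Applying '+200 days' to 2092-05-28: counting 200 days forward gives 2092-12-14.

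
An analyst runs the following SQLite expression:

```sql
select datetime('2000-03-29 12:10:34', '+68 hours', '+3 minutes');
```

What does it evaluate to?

+68 hours from 2000-03-29 12:10:34 is 2000-04-01 08:10:34 (crosses midnight).
+3 minutes from 2000-04-01 08:10:34 is 2000-04-01 08:13:34.

2000-04-01 08:13:34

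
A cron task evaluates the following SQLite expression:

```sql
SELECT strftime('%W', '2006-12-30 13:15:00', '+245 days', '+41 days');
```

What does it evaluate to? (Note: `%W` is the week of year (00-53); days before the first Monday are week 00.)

41

First apply '+245 days', '+41 days': 2006-12-30 13:15:00 → 2007-10-12 13:15:00.
2007-10-12 is a Friday. SQLite's %W counts Mondays since the year started; the result is 41.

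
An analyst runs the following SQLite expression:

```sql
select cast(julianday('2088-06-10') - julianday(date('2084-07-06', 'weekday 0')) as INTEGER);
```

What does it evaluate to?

`weekday 0` advances to the next Sunday; 2084-07-06 is a Thursday, so it moves forward to 2084-07-09.
22 days remain in July 2084 after the 9th (31 − 9).
Full months from August 2084 through May 2088 contribute their day counts.
Then 10 days into June 2088.
Total: 22 + 31 + 30 + 31 + 30 + 31 + 31 + 28 + 31 + 30 + 31 + 30 + 31 + 31 + 30 + 31 + 30 + 31 + 31 + 28 + 31 + 30 + 31 + 30 + 31 + 31 + 30 + 31 + 30 + 31 + 31 + 28 + 31 + 30 + 31 + 30 + 31 + 31 + 30 + 31 + 30 + 31 + 31 + 29 + 31 + 30 + 31 + 10 = 1432.

1432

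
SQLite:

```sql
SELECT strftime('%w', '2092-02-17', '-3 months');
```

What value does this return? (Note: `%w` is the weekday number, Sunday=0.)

First apply '-3 months': 2092-02-17 → 2091-11-17.
2091-11-17 is a Saturday; with Sunday=0 that is 6.

6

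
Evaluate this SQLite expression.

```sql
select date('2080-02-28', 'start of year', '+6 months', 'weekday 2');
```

2080-07-02

`start of year` rewinds 2080-02-28 to 2080-01-01.
Adding +6 months to 2080-01-01 gives 2080-07-01.
`weekday 2` advances to the next Tuesday; 2080-07-01 is a Monday, so it moves forward to 2080-07-02.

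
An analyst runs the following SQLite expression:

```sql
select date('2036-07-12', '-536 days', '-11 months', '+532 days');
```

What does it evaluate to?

2035-08-09

Applying '-536 days' to 2036-07-12: counting 536 days back gives 2035-01-23.
Adding -11 months to 2035-01-23 gives 2034-02-23.
Applying '+532 days' to 2034-02-23: counting 532 days forward gives 2035-08-09.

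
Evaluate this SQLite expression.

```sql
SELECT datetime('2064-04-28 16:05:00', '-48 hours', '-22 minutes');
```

2064-04-26 15:43:00

-48 hours from 2064-04-28 16:05:00 is 2064-04-26 16:05:00 (crosses midnight).
-22 minutes from 2064-04-26 16:05:00 is 2064-04-26 15:43:00.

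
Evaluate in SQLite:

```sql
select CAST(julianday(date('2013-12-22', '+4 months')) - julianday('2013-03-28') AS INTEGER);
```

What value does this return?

390

Adding +4 months to 2013-12-22 gives 2014-04-22.
3 days remain in March 2013 after the 28th (31 − 28).
Full months from April 2013 through March 2014 contribute their day counts.
Then 22 days into April 2014.
Total: 3 + 30 + 31 + 30 + 31 + 31 + 30 + 31 + 30 + 31 + 31 + 28 + 31 + 22 = 390.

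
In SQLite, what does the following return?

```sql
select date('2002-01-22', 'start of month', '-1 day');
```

2001-12-31

`start of month` rewinds 2002-01-22 to 2002-01-01.
Going back 1 day from 2002-01-01 reaches 2001-12-31 (last day of December, 31 days).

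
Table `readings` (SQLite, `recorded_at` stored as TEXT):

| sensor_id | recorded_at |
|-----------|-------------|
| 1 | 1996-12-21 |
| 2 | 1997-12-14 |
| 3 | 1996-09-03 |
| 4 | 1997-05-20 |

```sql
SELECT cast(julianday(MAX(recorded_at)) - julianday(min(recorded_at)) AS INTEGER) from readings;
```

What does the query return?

467

MIN = 1996-09-03, MAX = 1997-12-14.
27 days remain in September 1996 after the 3rd (30 − 3).
Full months from October 1996 through November 1997 contribute their day counts.
Then 14 days into December 1997.
Total: 27 + 31 + 30 + 31 + 31 + 28 + 31 + 30 + 31 + 30 + 31 + 31 + 30 + 31 + 30 + 14 = 467.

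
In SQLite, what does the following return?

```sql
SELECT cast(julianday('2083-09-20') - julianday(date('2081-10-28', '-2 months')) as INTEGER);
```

753

Adding -2 months to 2081-10-28 gives 2081-08-28.
3 days remain in August 2081 after the 28th (31 − 28).
Full months from September 2081 through August 2083 contribute their day counts.
Then 20 days into September 2083.
Total: 3 + 30 + 31 + 30 + 31 + 31 + 28 + 31 + 30 + 31 + 30 + 31 + 31 + 30 + 31 + 30 + 31 + 31 + 28 + 31 + 30 + 31 + 30 + 31 + 31 + 20 = 753.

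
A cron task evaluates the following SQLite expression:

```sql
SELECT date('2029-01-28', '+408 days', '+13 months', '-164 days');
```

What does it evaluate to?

2030-10-30

Applying '+408 days' to 2029-01-28: counting 408 days forward gives 2030-03-12.
Adding +13 months to 2030-03-12 gives 2031-04-12.
Applying '-164 days' to 2031-04-12: counting 164 days back gives 2030-10-30.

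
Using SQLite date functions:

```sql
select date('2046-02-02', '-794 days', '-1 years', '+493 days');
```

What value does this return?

2044-04-07

Applying '-794 days' to 2046-02-02: counting 794 days back gives 2043-12-01.
Adding -1 year to 2043-12-01 gives 2042-12-01.
Applying '+493 days' to 2042-12-01: counting 493 days forward gives 2044-04-07.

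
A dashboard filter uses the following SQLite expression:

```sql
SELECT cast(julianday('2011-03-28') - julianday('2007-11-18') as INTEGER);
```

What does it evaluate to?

12 days remain in November 2007 after the 18th (30 − 18).
Full months from December 2007 through February 2011 contribute their day counts.
Then 28 days into March 2011.
Total: 12 + 31 + 31 + 29 + 31 + 30 + 31 + 30 + 31 + 31 + 30 + 31 + 30 + 31 + 31 + 28 + 31 + 30 + 31 + 30 + 31 + 31 + 30 + 31 + 30 + 31 + 31 + 28 + 31 + 30 + 31 + 30 + 31 + 31 + 30 + 31 + 30 + 31 + 31 + 28 + 28 = 1226.

1226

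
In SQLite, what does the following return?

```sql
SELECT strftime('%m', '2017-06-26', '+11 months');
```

First apply '+11 months': 2017-06-26 → 2018-05-26.
`%m` extracts the 2-digit month (01-12): 05.

05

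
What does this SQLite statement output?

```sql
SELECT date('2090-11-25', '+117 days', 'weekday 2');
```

Applying '+117 days' to 2090-11-25: counting 117 days forward gives 2091-03-22.
`weekday 2` advances to the next Tuesday; 2091-03-22 is a Thursday, so it moves forward to 2091-03-27.

2091-03-27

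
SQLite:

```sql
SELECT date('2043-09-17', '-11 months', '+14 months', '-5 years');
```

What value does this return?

Adding -11 months to 2043-09-17 gives 2042-10-17.
Adding +14 months to 2042-10-17 gives 2043-12-17.
Adding -5 years to 2043-12-17 gives 2038-12-17.

2038-12-17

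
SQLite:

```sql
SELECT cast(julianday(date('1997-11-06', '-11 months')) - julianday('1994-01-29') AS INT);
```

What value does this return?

Adding -11 months to 1997-11-06 gives 1996-12-06.
2 days remain in January 1994 after the 29th (31 − 29).
Full months from February 1994 through November 1996 contribute their day counts.
Then 6 days into December 1996.
Total: 2 + 28 + 31 + 30 + 31 + 30 + 31 + 31 + 30 + 31 + 30 + 31 + 31 + 28 + 31 + 30 + 31 + 30 + 31 + 31 + 30 + 31 + 30 + 31 + 31 + 29 + 31 + 30 + 31 + 30 + 31 + 31 + 30 + 31 + 30 + 6 = 1042.

1042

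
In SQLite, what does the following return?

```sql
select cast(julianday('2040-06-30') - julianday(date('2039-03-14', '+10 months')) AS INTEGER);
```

Adding +10 months to 2039-03-14 gives 2040-01-14.
17 days remain in January 2040 after the 14th (31 − 14).
February 2040: 29 days (leap year).
March 2040: 31 days.
April 2040: 30 days.
May 2040: 31 days.
Then 30 days into June 2040.
Total: 17 + 29 + 31 + 30 + 31 + 30 = 168.

168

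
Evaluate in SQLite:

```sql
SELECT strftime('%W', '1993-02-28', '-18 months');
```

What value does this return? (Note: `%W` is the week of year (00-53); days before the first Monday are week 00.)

34

First apply '-18 months': 1993-02-28 → 1991-08-28.
1991-08-28 is a Wednesday. SQLite's %W counts Mondays since the year started; the result is 34.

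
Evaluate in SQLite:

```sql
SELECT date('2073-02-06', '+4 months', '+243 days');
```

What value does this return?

Adding +4 months to 2073-02-06 gives 2073-06-06.
Applying '+243 days' to 2073-06-06: counting 243 days forward gives 2074-02-04.

2074-02-04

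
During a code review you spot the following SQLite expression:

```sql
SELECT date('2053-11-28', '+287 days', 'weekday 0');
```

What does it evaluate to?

2054-09-13

Applying '+287 days' to 2053-11-28: counting 287 days forward gives 2054-09-11.
`weekday 0` advances to the next Sunday; 2054-09-11 is a Friday, so it moves forward to 2054-09-13.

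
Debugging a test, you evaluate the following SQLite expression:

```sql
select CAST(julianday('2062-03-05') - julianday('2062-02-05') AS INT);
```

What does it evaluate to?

23 days remain in February 2062 after the 5th (28 − 5).
Then 5 days into March 2062.
Total: 23 + 5 = 28.

28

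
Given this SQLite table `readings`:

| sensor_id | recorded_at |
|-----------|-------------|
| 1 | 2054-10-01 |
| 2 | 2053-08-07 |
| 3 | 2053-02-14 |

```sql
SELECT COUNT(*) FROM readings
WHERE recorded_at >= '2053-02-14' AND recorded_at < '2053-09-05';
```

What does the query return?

Rows in [2053-02-14, 2053-09-05): 2053-08-07, 2053-02-14 → 2 rows.

2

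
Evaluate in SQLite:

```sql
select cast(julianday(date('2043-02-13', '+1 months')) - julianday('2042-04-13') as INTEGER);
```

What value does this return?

334

Adding +1 month to 2043-02-13 gives 2043-03-13.
17 days remain in April 2042 after the 13th (30 − 13).
Full months from May 2042 through February 2043 contribute their day counts.
Then 13 days into March 2043.
Total: 17 + 31 + 30 + 31 + 31 + 30 + 31 + 30 + 31 + 31 + 28 + 13 = 334.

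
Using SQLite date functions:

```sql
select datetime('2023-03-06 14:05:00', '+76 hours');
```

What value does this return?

+76 hours from 2023-03-06 14:05:00 is 2023-03-09 18:05:00 (crosses midnight).

2023-03-09 18:05:00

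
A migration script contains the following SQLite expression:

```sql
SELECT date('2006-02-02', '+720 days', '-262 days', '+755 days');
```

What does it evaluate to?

Applying '+720 days' to 2006-02-02: counting 720 days forward gives 2008-01-23.
Applying '-262 days' to 2008-01-23: counting 262 days back gives 2007-05-06.
Applying '+755 days' to 2007-05-06: counting 755 days forward gives 2009-05-30.

2009-05-30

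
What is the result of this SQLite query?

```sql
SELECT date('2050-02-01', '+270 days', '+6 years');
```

Applying '+270 days' to 2050-02-01: counting 270 days forward gives 2050-10-29.
Adding +6 years to 2050-10-29 gives 2056-10-29.

2056-10-29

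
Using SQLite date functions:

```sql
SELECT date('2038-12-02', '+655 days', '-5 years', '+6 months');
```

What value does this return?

2036-03-17

Applying '+655 days' to 2038-12-02: counting 655 days forward gives 2040-09-17.
Adding -5 years to 2040-09-17 gives 2035-09-17.
Adding +6 months to 2035-09-17 gives 2036-03-17.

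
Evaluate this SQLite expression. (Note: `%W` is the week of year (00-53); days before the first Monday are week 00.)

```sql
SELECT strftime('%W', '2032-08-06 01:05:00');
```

31

2032-08-06 is a Friday. SQLite's %W counts Mondays since the year started; the result is 31.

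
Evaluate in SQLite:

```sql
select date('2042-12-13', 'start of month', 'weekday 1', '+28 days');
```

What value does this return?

2042-12-29

`start of month` rewinds 2042-12-13 to 2042-12-01.
`weekday 1` advances to the next Monday; 2042-12-01 is already a Monday, so it stays at 2042-12-01.
Advancing 28 more days within December lands on 2042-12-29.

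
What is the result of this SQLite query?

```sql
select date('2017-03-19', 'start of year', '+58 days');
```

`start of year` rewinds 2017-03-19 to 2017-01-01.
Applying '+58 days' to 2017-01-01: counting 58 days forward gives 2017-02-28.

2017-02-28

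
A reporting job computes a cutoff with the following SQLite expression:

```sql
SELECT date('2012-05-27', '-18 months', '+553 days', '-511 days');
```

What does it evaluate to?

2011-01-08

Adding -18 months to 2012-05-27 gives 2010-11-27.
Applying '+553 days' to 2010-11-27: counting 553 days forward gives 2012-06-02.
Applying '-511 days' to 2012-06-02: counting 511 days back gives 2011-01-08.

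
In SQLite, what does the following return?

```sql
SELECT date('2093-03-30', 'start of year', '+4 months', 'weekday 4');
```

2093-05-07

`start of year` rewinds 2093-03-30 to 2093-01-01.
Adding +4 months to 2093-01-01 gives 2093-05-01.
`weekday 4` advances to the next Thursday; 2093-05-01 is a Friday, so it moves forward to 2093-05-07.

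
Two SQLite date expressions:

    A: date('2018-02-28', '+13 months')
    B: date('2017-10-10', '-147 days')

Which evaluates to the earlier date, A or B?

A = 2019-03-28.
B = 2017-05-16.
B is earlier.

B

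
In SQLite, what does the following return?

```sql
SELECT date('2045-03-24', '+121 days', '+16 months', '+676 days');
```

Applying '+121 days' to 2045-03-24: counting 121 days forward gives 2045-07-23.
Adding +16 months to 2045-07-23 gives 2046-11-23.
Applying '+676 days' to 2046-11-23: counting 676 days forward gives 2048-09-29.

2048-09-29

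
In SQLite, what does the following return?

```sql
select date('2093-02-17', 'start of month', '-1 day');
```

`start of month` rewinds 2093-02-17 to 2093-02-01.
Going back 1 day from 2093-02-01 reaches 2093-01-31 (last day of January, 31 days).

2093-01-31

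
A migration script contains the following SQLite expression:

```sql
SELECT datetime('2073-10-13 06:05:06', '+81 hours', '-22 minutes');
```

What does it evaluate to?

+81 hours from 2073-10-13 06:05:06 is 2073-10-16 15:05:06 (crosses midnight).
-22 minutes from 2073-10-16 15:05:06 is 2073-10-16 14:43:06.

2073-10-16 14:43:06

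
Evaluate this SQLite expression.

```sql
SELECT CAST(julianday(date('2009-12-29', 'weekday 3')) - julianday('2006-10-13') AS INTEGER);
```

1174

`weekday 3` advances to the next Wednesday; 2009-12-29 is a Tuesday, so it moves forward to 2009-12-30.
18 days remain in October 2006 after the 13th (31 − 13).
Full months from November 2006 through November 2009 contribute their day counts.
Then 30 days into December 2009.
Total: 18 + 30 + 31 + 31 + 28 + 31 + 30 + 31 + 30 + 31 + 31 + 30 + 31 + 30 + 31 + 31 + 29 + 31 + 30 + 31 + 30 + 31 + 31 + 30 + 31 + 30 + 31 + 31 + 28 + 31 + 30 + 31 + 30 + 31 + 31 + 30 + 31 + 30 + 30 = 1174.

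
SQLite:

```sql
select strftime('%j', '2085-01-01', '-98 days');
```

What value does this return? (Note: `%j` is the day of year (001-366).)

First apply '-98 days': 2085-01-01 → 2084-09-25.
Day-of-year for 2084-09-25: days since 2084-01-01 inclusive = 269, zero-padded to 269.

269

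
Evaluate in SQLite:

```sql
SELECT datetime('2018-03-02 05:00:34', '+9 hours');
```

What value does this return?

2018-03-02 14:00:34

+9 hours from 2018-03-02 05:00:34 is 2018-03-02 14:00:34.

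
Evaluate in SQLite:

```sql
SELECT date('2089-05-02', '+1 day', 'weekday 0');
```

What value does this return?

2089-05-08

Advancing 1 more day within May lands on 2089-05-03.
`weekday 0` advances to the next Sunday; 2089-05-03 is a Tuesday, so it moves forward to 2089-05-08.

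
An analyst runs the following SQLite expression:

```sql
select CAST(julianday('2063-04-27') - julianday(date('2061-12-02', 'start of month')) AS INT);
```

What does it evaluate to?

512

`start of month` rewinds 2061-12-02 to 2061-12-01.
30 days remain in December 2061 after the 1st (31 − 1).
Full months from January 2062 through March 2063 contribute their day counts.
Then 27 days into April 2063.
Total: 30 + 31 + 28 + 31 + 30 + 31 + 30 + 31 + 31 + 30 + 31 + 30 + 31 + 31 + 28 + 31 + 27 = 512.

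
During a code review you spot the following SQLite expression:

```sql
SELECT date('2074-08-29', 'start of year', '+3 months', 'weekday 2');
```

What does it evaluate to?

`start of year` rewinds 2074-08-29 to 2074-01-01.
Adding +3 months to 2074-01-01 gives 2074-04-01.
`weekday 2` advances to the next Tuesday; 2074-04-01 is a Sunday, so it moves forward to 2074-04-03.

2074-04-03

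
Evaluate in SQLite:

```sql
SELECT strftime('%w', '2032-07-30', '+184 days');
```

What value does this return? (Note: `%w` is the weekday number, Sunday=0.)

First apply '+184 days': 2032-07-30 → 2033-01-30.
2033-01-30 is a Sunday; with Sunday=0 that is 0.

0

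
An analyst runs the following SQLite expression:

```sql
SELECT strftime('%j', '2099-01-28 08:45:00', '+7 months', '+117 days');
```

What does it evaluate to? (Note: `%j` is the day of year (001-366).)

First apply '+7 months', '+117 days': 2099-01-28 08:45:00 → 2099-12-23 08:45:00.
Day-of-year for 2099-12-23: days since 2099-01-01 inclusive = 357, zero-padded to 357.

357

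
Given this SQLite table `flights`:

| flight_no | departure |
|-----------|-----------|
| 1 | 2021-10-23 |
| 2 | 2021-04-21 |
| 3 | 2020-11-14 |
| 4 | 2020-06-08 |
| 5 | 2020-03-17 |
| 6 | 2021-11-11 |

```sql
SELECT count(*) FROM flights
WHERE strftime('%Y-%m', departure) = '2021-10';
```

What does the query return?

1

Rows with year-month 2021-10: 2021-10-23 → 1.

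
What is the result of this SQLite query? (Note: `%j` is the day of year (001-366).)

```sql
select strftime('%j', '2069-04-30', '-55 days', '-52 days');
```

013

First apply '-55 days', '-52 days': 2069-04-30 → 2069-01-13.
Day-of-year for 2069-01-13: days since 2069-01-01 inclusive = 13, zero-padded to 013.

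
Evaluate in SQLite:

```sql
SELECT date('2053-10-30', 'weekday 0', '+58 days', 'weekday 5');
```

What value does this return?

`weekday 0` advances to the next Sunday; 2053-10-30 is a Thursday, so it moves forward to 2053-11-02.
Applying '+58 days' to 2053-11-02: counting 58 days forward gives 2053-12-30.
`weekday 5` advances to the next Friday; 2053-12-30 is a Tuesday, so it moves forward to 2054-01-02.

2054-01-02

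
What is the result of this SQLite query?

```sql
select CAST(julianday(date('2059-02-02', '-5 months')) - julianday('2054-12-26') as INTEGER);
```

Adding -5 months to 2059-02-02 gives 2058-09-02.
5 days remain in December 2054 after the 26th (31 − 26).
Full months from January 2055 through August 2058 contribute their day counts.
Then 2 days into September 2058.
Total: 5 + 31 + 28 + 31 + 30 + 31 + 30 + 31 + 31 + 30 + 31 + 30 + 31 + 31 + 29 + 31 + 30 + 31 + 30 + 31 + 31 + 30 + 31 + 30 + 31 + 31 + 28 + 31 + 30 + 31 + 30 + 31 + 31 + 30 + 31 + 30 + 31 + 31 + 28 + 31 + 30 + 31 + 30 + 31 + 31 + 2 = 1346.

1346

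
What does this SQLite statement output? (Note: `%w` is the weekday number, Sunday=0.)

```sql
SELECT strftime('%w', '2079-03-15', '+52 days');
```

6

First apply '+52 days': 2079-03-15 → 2079-05-06.
2079-05-06 is a Saturday; with Sunday=0 that is 6.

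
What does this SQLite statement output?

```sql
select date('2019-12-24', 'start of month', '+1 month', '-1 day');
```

2019-12-31

`start of month` rewinds 2019-12-24 to 2019-12-01.
Adding +1 month to 2019-12-01 gives 2020-01-01.
Going back 1 day from 2020-01-01 reaches 2019-12-31 (last day of December, 31 days).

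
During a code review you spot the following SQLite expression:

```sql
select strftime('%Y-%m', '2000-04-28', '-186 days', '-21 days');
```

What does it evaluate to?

1999-10

First apply '-186 days', '-21 days': 2000-04-28 → 1999-10-04.
`%Y-%m` extracts the year-month: 1999-10.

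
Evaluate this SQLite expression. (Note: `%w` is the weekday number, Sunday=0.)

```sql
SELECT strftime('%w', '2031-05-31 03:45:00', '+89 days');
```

First apply '+89 days': 2031-05-31 03:45:00 → 2031-08-28 03:45:00.
2031-08-28 is a Thursday; with Sunday=0 that is 4.

4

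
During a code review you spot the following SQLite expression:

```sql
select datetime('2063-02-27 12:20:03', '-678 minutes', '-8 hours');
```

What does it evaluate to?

2063-02-26 17:02:03

678 minutes = 11h 18m; -678 minutes from 2063-02-27 12:20:03 is 2063-02-27 01:02:03.
-8 hours from 2063-02-27 01:02:03 is 2063-02-26 17:02:03 (crosses midnight).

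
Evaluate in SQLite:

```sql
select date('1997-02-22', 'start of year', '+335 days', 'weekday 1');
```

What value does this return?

1997-12-08

`start of year` rewinds 1997-02-22 to 1997-01-01.
Applying '+335 days' to 1997-01-01: counting 335 days forward gives 1997-12-02.
`weekday 1` advances to the next Monday; 1997-12-02 is a Tuesday, so it moves forward to 1997-12-08.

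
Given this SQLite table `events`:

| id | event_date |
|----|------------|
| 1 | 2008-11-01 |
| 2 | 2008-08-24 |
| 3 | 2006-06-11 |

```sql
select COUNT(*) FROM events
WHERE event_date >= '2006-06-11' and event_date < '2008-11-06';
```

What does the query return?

3

Rows in [2006-06-11, 2008-11-06): 2008-11-01, 2008-08-24, 2006-06-11 → 3 rows.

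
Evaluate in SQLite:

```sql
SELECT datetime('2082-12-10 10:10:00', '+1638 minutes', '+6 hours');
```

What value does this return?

2082-12-11 19:28:00

1638 minutes = 27h 18m; +1638 minutes from 2082-12-10 10:10:00 is 2082-12-11 13:28:00 (crosses midnight).
+6 hours from 2082-12-11 13:28:00 is 2082-12-11 19:28:00.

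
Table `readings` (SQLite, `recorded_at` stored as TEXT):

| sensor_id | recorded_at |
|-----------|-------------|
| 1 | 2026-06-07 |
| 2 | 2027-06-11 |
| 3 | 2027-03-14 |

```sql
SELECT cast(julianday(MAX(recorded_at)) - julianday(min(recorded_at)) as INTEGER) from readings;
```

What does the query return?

369

MIN = 2026-06-07, MAX = 2027-06-11.
23 days remain in June 2026 after the 7th (30 − 7).
Full months from July 2026 through May 2027 contribute their day counts.
Then 11 days into June 2027.
Total: 23 + 31 + 31 + 30 + 31 + 30 + 31 + 31 + 28 + 31 + 30 + 31 + 11 = 369.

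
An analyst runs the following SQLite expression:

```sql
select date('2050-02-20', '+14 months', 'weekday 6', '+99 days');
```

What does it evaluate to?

2051-07-30

Adding +14 months to 2050-02-20 gives 2051-04-20.
`weekday 6` advances to the next Saturday; 2051-04-20 is a Thursday, so it moves forward to 2051-04-22.
Applying '+99 days' to 2051-04-22: counting 99 days forward gives 2051-07-30.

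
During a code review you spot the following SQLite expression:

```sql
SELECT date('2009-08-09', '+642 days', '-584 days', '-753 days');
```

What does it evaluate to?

2007-09-14

Applying '+642 days' to 2009-08-09: counting 642 days forward gives 2011-05-13.
Applying '-584 days' to 2011-05-13: counting 584 days back gives 2009-10-06.
Applying '-753 days' to 2009-10-06: counting 753 days back gives 2007-09-14.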